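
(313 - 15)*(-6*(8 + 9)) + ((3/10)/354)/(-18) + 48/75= -3227987237/106200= -30395.36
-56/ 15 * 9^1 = -168/ 5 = -33.60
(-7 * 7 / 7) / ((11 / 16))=-112 / 11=-10.18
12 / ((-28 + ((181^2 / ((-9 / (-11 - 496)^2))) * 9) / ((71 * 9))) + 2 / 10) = -2130 / 2339222237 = -0.00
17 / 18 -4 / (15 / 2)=37 / 90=0.41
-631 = -631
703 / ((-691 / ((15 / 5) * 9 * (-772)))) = 14653332 / 691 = 21205.98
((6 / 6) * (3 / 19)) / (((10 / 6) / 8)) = 72 / 95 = 0.76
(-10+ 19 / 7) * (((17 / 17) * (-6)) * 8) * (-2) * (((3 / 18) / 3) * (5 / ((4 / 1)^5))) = -85 / 448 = -0.19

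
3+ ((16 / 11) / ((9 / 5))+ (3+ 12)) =1862 / 99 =18.81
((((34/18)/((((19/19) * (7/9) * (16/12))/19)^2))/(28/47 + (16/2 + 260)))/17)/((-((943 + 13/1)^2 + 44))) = -152703/1005095275520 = -0.00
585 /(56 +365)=585 /421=1.39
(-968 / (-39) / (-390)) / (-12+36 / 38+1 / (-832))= 588544 / 102222315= 0.01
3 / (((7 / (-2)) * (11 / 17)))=-102 / 77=-1.32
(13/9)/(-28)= -13/252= -0.05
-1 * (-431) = 431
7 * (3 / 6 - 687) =-4805.50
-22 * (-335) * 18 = 132660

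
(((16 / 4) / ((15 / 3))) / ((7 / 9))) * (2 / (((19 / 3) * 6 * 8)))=0.01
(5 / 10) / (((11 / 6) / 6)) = 18 / 11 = 1.64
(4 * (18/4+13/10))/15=1.55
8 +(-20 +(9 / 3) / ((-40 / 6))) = -249 / 20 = -12.45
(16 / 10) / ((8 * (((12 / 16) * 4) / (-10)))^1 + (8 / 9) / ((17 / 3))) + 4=470 / 143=3.29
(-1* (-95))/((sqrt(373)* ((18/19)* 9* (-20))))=-361* sqrt(373)/241704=-0.03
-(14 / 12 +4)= -31 / 6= -5.17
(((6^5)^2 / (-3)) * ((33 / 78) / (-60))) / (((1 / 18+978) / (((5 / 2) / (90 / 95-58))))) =-394919712 / 62022415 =-6.37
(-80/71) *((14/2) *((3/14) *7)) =-840/71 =-11.83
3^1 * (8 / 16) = 3 / 2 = 1.50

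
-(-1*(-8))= -8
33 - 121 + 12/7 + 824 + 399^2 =1119571/7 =159938.71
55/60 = 11/12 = 0.92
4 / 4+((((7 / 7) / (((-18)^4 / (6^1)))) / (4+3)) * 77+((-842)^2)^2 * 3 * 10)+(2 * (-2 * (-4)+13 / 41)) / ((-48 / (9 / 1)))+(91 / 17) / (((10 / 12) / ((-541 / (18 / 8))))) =15078898597333.38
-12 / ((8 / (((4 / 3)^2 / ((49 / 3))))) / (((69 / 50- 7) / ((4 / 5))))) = 281 / 245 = 1.15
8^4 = 4096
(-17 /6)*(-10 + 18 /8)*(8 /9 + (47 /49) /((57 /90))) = 5306363 /100548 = 52.77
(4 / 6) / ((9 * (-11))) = -2 / 297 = -0.01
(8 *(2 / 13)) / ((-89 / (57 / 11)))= -912 / 12727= -0.07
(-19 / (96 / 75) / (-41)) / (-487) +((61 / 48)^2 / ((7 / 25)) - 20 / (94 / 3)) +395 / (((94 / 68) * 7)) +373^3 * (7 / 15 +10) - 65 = 5872162002767229083 / 10810932480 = 543168872.22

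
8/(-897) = -8/897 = -0.01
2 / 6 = 1 / 3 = 0.33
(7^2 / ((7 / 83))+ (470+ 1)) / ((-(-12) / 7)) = 613.67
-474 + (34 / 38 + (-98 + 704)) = 2525 / 19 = 132.89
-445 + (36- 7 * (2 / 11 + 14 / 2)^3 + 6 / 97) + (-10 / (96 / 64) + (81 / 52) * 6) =-30203496761 / 10070346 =-2999.25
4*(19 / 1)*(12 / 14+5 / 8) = 1577 / 14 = 112.64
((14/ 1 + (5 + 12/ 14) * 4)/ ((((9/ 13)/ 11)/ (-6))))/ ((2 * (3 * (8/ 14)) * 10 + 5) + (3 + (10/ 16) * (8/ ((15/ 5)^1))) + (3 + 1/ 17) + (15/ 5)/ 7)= -318461/ 4234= -75.22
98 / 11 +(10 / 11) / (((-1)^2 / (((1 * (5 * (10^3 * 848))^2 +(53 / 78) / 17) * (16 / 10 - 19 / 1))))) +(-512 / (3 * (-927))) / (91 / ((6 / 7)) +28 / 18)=-414199455514778341993385 / 1456536081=-284372945454537.18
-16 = -16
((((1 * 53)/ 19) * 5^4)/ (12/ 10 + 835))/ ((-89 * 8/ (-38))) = 165625/ 1488436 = 0.11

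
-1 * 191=-191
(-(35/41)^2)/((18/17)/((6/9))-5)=20825/97498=0.21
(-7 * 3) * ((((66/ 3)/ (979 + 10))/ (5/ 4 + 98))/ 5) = -1848/ 1963165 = -0.00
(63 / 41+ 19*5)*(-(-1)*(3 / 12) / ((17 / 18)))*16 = 284976 / 697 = 408.86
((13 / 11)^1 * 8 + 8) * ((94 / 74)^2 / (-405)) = -141376 / 2032965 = -0.07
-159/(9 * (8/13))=-689/24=-28.71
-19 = -19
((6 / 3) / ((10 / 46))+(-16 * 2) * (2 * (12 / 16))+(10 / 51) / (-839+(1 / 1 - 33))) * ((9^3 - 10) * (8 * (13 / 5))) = -580265.13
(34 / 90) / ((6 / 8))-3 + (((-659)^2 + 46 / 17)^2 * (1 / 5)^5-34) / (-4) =-1471663451545633 / 97537500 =-15088180.97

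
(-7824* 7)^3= -164278468472832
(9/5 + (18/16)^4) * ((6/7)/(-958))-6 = -412225647/68669440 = -6.00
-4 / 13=-0.31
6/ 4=3/ 2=1.50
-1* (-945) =945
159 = 159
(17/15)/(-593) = -17/8895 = -0.00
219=219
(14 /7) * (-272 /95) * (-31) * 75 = 252960 /19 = 13313.68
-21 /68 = -0.31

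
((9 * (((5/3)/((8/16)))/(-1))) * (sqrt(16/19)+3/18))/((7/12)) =-1440 * sqrt(19)/133- 60/7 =-55.77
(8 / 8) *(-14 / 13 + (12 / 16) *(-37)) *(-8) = 2998 / 13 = 230.62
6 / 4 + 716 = 717.50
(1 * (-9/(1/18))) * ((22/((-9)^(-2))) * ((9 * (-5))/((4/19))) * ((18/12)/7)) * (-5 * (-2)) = 132227582.14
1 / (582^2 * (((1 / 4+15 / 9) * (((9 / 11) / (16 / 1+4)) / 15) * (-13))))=-0.00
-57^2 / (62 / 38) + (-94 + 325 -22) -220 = -62072 / 31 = -2002.32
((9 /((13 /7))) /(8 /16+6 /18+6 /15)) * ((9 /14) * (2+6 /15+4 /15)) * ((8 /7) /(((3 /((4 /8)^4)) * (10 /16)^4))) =442368 /420875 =1.05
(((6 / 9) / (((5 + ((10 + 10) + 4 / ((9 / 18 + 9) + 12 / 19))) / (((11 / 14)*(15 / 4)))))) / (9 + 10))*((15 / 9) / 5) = 3025 / 2229156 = 0.00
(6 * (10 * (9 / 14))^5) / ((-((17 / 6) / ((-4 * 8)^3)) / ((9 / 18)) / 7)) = 108839116800000 / 40817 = 2666514364.11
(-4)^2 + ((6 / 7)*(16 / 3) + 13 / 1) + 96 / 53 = 13127 / 371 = 35.38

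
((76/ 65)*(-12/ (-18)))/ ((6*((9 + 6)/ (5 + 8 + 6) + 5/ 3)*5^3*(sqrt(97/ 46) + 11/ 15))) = -182666/ 924730625 + 1083*sqrt(4462)/ 184946125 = 0.00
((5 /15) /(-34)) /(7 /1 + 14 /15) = -5 /4046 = -0.00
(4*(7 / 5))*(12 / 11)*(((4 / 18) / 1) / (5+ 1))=112 / 495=0.23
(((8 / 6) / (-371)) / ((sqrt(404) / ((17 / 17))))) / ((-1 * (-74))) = -sqrt(101) / 4159281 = -0.00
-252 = -252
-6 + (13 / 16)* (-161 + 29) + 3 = -110.25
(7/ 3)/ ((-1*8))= -7/ 24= -0.29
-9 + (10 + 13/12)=25/12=2.08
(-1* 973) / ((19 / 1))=-973 / 19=-51.21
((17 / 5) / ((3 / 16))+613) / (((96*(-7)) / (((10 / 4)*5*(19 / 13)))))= -899365 / 52416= -17.16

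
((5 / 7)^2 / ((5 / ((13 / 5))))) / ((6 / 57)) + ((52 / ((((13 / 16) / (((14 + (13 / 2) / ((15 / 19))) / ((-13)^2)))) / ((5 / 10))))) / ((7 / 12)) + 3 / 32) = 13025767 / 1324960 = 9.83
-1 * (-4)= 4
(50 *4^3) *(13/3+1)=51200/3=17066.67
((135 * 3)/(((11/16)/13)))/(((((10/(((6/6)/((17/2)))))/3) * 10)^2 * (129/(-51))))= -37908/1005125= -0.04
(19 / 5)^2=361 / 25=14.44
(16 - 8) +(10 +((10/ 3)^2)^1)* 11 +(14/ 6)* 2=2204/ 9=244.89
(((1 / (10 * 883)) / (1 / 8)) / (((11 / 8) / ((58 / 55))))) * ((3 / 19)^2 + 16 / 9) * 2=21741184 / 8678322675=0.00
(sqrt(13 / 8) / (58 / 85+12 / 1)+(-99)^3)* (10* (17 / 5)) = -32990166+1445* sqrt(26) / 2156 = -32990162.58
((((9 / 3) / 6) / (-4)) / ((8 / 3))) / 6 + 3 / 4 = 95 / 128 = 0.74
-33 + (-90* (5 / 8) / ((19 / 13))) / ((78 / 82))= -5583 / 76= -73.46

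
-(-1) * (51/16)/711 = 0.00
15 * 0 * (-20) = 0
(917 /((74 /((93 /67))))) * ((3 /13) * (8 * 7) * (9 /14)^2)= 2960469 /32227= 91.86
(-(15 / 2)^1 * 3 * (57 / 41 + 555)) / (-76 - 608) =28515 / 1558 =18.30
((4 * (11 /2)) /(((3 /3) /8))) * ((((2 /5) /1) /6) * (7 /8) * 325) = 10010 /3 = 3336.67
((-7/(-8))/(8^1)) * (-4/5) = -7/80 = -0.09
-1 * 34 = -34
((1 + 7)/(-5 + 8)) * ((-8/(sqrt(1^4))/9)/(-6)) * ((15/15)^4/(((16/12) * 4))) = 2/27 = 0.07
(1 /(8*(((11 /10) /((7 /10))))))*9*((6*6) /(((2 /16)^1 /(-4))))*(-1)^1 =824.73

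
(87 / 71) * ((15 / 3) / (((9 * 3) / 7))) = 1015 / 639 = 1.59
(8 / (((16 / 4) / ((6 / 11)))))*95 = 103.64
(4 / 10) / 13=2 / 65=0.03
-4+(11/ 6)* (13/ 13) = -2.17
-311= -311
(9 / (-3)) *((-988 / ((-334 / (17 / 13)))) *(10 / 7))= -19380 / 1169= -16.58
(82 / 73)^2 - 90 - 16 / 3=-1503922 / 15987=-94.07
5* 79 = 395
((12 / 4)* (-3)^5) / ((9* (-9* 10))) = 9 / 10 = 0.90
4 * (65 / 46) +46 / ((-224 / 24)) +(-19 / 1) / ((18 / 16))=-46847 / 2898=-16.17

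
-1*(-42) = 42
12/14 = 6/7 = 0.86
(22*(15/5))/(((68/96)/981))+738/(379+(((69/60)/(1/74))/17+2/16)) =405902241216/4440553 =91408.04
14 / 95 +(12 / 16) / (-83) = 4363 / 31540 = 0.14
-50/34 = -25/17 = -1.47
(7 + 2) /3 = 3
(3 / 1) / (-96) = -1 / 32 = -0.03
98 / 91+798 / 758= 2.13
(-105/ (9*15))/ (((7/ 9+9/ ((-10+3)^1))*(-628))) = -49/ 20096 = -0.00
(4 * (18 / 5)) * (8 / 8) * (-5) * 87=-6264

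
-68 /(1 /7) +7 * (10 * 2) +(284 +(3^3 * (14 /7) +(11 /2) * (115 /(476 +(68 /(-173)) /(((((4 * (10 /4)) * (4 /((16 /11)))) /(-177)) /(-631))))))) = 30604693 /21320584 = 1.44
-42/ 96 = -7/ 16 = -0.44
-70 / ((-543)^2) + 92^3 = 229595378042 / 294849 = 778688.00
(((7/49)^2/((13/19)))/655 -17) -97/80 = -24316395/1335152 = -18.21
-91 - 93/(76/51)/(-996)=-2294531/25232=-90.94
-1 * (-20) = 20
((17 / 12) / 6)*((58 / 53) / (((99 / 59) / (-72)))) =-58174 / 5247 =-11.09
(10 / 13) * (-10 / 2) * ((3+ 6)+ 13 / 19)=-9200 / 247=-37.25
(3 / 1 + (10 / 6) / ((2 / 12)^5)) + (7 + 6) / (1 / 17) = 13184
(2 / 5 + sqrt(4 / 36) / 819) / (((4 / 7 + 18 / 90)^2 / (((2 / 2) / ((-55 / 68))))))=-2341444 / 2814669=-0.83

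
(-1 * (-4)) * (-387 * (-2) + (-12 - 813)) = -204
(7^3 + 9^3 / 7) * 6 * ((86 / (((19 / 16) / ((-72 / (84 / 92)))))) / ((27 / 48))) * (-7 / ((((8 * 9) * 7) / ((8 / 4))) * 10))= 633972736 / 8379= 75662.10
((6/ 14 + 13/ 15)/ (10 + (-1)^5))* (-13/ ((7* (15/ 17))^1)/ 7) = -30056/ 694575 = -0.04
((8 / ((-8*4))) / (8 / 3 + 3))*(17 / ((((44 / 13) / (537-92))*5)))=-3471 / 176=-19.72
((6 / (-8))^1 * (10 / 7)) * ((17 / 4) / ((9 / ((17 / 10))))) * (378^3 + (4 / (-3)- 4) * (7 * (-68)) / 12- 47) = -140480833361 / 3024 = -46455302.04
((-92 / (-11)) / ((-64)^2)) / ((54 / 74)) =851 / 304128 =0.00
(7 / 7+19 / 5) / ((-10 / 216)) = -2592 / 25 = -103.68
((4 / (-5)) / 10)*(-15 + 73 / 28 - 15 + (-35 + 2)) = 1691 / 350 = 4.83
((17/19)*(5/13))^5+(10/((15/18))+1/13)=11107455628748/919358226007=12.08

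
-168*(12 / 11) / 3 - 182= -2674 / 11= -243.09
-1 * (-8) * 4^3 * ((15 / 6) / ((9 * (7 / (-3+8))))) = 6400 / 63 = 101.59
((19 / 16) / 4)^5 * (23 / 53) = 56950277 / 56908316672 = 0.00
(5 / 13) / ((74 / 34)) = 85 / 481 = 0.18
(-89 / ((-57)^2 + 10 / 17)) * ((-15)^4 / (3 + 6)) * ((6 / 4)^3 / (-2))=229786875 / 883888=259.97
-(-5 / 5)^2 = -1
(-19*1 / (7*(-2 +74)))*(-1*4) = 19 / 126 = 0.15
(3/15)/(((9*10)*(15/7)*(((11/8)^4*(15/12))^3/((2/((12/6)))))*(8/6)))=3848290697216/441341490476390625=0.00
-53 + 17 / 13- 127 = -178.69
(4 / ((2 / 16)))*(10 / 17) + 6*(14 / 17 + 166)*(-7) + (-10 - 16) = -119234 / 17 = -7013.76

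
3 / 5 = 0.60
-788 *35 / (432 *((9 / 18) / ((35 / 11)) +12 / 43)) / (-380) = 2075395 / 5388552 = 0.39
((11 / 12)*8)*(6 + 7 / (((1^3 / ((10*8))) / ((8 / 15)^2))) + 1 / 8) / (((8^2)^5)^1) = 655039 / 579820584960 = 0.00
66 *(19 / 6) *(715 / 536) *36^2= 24208470 / 67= 361320.45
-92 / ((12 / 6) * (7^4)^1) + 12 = 28766 / 2401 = 11.98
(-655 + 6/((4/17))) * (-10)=6295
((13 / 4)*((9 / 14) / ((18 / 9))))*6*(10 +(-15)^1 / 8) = 22815 / 448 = 50.93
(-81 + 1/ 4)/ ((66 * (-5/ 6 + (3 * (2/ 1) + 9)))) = -19/ 220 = -0.09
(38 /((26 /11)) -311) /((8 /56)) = -26838 /13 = -2064.46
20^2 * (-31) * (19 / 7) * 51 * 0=0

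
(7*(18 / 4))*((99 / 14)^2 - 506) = -804375 / 56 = -14363.84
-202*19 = -3838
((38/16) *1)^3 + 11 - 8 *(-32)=143563/512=280.40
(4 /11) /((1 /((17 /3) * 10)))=680 /33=20.61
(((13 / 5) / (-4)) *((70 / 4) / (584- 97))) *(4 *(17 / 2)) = -1547 / 1948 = -0.79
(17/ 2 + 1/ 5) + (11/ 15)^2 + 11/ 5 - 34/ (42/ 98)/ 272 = 20063/ 1800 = 11.15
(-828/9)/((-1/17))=1564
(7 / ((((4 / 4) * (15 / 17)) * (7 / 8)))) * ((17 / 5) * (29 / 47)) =67048 / 3525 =19.02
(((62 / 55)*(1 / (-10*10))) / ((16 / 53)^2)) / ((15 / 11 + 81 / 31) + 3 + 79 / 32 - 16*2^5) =2699449 / 10967754000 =0.00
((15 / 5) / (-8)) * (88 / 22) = -3 / 2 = -1.50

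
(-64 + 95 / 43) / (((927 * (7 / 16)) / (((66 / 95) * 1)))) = -935264 / 8835855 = -0.11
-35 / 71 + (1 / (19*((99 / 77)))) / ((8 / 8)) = -5488 / 12141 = -0.45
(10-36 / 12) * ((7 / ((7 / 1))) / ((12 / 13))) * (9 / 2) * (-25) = -6825 / 8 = -853.12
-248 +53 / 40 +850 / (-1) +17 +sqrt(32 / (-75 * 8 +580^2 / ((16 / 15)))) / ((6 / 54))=-43187 / 40 +12 * sqrt(2798) / 6995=-1079.58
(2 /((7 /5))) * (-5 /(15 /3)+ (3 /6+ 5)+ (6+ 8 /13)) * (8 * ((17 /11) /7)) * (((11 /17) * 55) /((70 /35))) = 317900 /637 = 499.06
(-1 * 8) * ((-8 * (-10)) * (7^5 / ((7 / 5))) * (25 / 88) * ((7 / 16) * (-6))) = 63026250 / 11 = 5729659.09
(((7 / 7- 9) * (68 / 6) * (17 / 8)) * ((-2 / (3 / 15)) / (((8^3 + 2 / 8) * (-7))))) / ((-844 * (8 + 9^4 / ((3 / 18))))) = 2890 / 178740615753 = 0.00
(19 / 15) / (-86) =-19 / 1290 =-0.01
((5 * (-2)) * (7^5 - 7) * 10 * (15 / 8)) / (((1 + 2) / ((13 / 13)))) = -1050000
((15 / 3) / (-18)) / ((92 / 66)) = -0.20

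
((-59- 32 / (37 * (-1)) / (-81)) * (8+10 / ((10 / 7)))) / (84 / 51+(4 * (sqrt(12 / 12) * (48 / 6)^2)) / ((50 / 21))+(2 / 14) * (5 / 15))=-2630718125 / 324588753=-8.10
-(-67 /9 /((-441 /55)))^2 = -13579225 /15752961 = -0.86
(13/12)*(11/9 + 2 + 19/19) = 247/54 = 4.57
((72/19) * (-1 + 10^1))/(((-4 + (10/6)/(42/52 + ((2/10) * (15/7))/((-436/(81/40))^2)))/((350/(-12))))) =513.67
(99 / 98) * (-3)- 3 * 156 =-46161 / 98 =-471.03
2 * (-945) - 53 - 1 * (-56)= -1887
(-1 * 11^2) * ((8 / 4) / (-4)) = 121 / 2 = 60.50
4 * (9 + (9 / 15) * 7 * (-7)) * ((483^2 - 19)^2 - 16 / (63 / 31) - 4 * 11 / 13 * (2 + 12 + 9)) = -6060948421225856 / 1365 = -4440255253645.32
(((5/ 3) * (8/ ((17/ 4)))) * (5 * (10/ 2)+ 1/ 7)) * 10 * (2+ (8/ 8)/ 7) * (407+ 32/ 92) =13191552000/ 19159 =688530.30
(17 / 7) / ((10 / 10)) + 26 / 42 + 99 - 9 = 1954 / 21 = 93.05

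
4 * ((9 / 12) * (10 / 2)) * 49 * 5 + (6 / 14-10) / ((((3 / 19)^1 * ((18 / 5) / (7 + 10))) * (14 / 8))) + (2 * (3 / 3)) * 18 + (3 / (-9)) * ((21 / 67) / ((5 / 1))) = 1572227144 / 443205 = 3547.40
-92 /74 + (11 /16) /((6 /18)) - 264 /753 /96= 0.82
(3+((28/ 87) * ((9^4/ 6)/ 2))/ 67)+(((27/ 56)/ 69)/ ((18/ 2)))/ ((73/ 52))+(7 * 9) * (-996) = -2865579577333/ 45672158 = -62742.37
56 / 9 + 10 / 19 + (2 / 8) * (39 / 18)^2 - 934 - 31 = -872855 / 912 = -957.08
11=11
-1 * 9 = -9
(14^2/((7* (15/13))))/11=364/165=2.21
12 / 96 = 1 / 8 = 0.12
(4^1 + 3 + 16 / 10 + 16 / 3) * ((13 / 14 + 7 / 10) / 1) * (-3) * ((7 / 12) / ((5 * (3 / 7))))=-27797 / 1500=-18.53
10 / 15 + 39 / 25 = 167 / 75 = 2.23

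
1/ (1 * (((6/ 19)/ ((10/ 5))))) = 19/ 3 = 6.33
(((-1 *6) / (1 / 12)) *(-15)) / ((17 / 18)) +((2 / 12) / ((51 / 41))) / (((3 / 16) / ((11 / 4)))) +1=526241 / 459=1146.49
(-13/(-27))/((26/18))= 1/3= 0.33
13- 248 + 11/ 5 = -1164/ 5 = -232.80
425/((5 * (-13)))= -85/13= -6.54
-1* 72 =-72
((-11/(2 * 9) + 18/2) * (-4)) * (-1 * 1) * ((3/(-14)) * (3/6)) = -151/42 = -3.60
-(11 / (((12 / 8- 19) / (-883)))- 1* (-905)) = -51101 / 35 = -1460.03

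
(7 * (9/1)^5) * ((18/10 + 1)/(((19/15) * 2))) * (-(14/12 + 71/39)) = -674162433/494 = -1364701.28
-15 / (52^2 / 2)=-15 / 1352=-0.01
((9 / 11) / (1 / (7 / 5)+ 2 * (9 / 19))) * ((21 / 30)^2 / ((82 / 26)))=58653 / 766700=0.08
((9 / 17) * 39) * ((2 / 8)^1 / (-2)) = -351 / 136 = -2.58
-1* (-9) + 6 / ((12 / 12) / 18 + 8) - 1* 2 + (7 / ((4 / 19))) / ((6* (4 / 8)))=32761 / 1740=18.83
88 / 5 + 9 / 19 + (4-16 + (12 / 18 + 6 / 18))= 672 / 95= 7.07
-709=-709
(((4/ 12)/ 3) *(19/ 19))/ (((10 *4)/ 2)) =1/ 180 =0.01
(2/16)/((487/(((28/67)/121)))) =7/7896218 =0.00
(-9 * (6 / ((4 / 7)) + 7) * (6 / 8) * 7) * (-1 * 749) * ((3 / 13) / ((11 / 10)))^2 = 1114792875 / 40898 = 27257.88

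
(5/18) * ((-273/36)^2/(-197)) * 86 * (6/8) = -5.23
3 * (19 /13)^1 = 57 /13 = 4.38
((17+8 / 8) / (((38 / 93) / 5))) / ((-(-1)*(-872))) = -4185 / 16568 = -0.25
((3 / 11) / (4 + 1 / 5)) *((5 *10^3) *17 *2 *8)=6800000 / 77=88311.69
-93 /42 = -31 /14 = -2.21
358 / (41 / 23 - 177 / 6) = -16468 / 1275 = -12.92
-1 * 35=-35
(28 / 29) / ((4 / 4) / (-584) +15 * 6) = 16352 / 1524211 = 0.01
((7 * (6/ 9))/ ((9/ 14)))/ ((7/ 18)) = 18.67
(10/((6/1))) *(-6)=-10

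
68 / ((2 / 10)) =340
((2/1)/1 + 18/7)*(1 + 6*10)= 1952/7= 278.86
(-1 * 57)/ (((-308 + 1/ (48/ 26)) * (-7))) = -1368/ 51653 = -0.03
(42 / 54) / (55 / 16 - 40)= -112 / 5265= -0.02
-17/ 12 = -1.42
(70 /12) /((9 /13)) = 455 /54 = 8.43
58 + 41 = 99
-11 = -11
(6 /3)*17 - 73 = -39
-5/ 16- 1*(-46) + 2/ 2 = 747/ 16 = 46.69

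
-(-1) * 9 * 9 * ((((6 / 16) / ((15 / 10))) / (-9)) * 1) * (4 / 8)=-9 / 8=-1.12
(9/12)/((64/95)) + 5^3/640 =1.31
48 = 48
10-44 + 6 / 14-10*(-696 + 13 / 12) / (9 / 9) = 290455 / 42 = 6915.60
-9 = -9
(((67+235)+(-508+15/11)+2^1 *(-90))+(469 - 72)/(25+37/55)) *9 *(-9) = 464452947/15532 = 29902.97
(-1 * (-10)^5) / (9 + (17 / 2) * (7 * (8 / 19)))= 1900000 / 647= 2936.63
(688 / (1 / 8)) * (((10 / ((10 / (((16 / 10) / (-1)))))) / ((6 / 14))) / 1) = -308224 / 15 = -20548.27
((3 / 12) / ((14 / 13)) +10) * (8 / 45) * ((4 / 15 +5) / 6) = 15089 / 9450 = 1.60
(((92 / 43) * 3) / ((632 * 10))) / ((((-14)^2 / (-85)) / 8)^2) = 99705 / 8156197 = 0.01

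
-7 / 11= -0.64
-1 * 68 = -68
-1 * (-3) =3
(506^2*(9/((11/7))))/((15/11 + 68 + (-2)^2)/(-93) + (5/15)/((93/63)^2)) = -7750593774/3361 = -2306038.02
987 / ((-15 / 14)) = -4606 / 5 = -921.20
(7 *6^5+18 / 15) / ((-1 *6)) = -45361 / 5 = -9072.20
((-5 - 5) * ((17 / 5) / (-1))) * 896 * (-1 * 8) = -243712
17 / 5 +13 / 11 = 252 / 55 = 4.58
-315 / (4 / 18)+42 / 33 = -31157 / 22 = -1416.23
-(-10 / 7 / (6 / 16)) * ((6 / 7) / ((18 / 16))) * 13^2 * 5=1081600 / 441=2452.61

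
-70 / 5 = -14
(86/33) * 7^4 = 206486/33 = 6257.15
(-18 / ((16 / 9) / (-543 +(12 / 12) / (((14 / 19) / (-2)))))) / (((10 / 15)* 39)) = 77355 / 364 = 212.51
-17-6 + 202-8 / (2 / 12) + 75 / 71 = 9376 / 71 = 132.06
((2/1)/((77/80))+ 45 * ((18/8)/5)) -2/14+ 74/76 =135525/5852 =23.16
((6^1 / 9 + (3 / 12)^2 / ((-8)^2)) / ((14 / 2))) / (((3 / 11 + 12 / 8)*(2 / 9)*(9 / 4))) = 3223 / 29952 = 0.11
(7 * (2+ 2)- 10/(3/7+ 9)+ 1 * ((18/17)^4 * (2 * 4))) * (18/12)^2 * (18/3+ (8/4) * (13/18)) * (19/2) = 129799959409/22049544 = 5886.74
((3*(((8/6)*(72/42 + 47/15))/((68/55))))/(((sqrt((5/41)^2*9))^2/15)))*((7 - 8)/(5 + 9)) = -9411919/74970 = -125.54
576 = 576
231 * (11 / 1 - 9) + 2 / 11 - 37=4677 / 11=425.18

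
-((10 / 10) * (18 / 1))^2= -324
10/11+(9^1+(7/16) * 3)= 1975/176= 11.22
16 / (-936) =-2 / 117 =-0.02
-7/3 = -2.33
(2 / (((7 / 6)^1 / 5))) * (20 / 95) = 240 / 133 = 1.80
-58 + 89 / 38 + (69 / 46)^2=-4059 / 76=-53.41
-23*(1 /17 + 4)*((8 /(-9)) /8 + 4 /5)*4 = -65596 /255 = -257.24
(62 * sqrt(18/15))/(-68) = -31 * sqrt(30)/170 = -1.00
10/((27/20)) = 200/27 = 7.41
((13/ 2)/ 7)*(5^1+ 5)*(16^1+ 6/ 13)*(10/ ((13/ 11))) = 1293.41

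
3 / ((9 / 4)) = 4 / 3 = 1.33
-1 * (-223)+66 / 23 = 5195 / 23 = 225.87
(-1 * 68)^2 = 4624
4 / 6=2 / 3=0.67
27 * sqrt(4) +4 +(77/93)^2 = 507571/8649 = 58.69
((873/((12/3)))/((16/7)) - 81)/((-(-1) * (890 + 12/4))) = 927/57152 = 0.02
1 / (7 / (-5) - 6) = -5 / 37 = -0.14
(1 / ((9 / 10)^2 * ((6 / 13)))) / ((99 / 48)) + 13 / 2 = 125047 / 16038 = 7.80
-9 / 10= -0.90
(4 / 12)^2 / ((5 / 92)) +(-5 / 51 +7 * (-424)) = -2269031 / 765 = -2966.05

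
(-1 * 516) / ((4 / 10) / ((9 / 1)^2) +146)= -52245 / 14783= -3.53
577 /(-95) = -577 /95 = -6.07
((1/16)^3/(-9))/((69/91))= -91/2543616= -0.00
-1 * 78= -78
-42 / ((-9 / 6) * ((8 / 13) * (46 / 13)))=1183 / 92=12.86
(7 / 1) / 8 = 7 / 8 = 0.88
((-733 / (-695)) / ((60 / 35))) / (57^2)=5131 / 27096660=0.00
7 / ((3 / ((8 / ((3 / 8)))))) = 448 / 9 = 49.78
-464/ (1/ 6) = -2784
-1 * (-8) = 8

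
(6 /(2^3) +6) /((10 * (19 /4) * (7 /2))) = 27 /665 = 0.04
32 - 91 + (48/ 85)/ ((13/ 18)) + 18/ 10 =-62342/ 1105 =-56.42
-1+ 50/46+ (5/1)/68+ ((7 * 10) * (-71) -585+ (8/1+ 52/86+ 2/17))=-372987475/67252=-5546.12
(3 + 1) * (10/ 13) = 40/ 13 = 3.08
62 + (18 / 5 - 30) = 178 / 5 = 35.60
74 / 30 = 37 / 15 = 2.47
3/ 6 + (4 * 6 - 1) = 47/ 2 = 23.50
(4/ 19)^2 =16/ 361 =0.04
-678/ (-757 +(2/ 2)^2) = 113/ 126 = 0.90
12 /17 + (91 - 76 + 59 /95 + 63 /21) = 31213 /1615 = 19.33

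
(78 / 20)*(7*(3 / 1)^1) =819 / 10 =81.90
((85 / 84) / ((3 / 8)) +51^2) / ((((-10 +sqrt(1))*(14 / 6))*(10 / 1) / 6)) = -164033 / 2205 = -74.39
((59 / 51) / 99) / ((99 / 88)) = 472 / 45441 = 0.01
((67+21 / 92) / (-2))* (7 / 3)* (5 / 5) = -43295 / 552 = -78.43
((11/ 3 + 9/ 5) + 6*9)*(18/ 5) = 214.08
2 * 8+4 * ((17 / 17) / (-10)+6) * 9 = 1142 / 5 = 228.40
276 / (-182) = -1.52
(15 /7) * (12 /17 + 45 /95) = 5715 /2261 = 2.53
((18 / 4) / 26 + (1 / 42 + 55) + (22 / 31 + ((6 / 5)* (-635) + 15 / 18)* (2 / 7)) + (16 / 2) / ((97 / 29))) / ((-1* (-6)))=-522683471 / 19701864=-26.53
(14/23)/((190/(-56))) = -392/2185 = -0.18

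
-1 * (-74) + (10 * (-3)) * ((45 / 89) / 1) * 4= 1186 / 89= 13.33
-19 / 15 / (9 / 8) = -152 / 135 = -1.13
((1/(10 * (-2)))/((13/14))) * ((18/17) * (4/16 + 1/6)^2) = -35/3536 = -0.01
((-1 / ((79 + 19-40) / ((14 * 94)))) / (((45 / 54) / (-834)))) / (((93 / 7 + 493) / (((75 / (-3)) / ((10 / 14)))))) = -20167371 / 12847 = -1569.81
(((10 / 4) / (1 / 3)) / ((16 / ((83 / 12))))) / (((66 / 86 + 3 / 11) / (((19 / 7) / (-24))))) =-3729605 / 10579968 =-0.35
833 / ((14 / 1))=119 / 2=59.50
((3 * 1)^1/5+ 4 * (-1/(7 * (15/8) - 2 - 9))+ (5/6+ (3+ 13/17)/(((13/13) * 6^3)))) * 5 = -1981/918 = -2.16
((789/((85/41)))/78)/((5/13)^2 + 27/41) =6.05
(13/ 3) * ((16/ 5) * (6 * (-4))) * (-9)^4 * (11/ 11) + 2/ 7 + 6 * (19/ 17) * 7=-1299154876/ 595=-2183453.57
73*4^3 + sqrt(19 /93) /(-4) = 4672 - sqrt(1767) /372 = 4671.89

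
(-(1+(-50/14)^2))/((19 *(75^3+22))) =-674/392786107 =-0.00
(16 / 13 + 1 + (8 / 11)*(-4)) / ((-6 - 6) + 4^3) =-97 / 7436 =-0.01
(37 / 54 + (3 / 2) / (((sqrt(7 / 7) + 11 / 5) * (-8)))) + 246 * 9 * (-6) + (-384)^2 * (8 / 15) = 2258835607 / 34560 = 65359.83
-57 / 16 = -3.56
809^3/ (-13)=-529475129/ 13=-40728856.08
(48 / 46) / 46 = 12 / 529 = 0.02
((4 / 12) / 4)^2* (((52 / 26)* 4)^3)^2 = 16384 / 9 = 1820.44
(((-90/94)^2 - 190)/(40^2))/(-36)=83537/25447680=0.00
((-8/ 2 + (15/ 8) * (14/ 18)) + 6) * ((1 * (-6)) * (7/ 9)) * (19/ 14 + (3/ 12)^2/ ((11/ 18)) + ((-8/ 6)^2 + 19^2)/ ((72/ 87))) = -303573247/ 42768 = -7098.14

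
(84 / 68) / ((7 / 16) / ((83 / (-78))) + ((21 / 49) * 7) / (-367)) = -1705816 / 579037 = -2.95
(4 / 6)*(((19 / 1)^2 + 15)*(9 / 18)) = 376 / 3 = 125.33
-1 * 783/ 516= -261/ 172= -1.52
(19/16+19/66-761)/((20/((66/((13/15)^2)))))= -18046305/5408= -3336.96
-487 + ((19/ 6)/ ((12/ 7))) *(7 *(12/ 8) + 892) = 169937/ 144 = 1180.12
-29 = -29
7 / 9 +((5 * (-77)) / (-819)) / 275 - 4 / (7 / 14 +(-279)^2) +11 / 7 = 499575827 / 212507295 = 2.35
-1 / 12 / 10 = -1 / 120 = -0.01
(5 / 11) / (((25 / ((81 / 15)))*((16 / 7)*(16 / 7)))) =1323 / 70400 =0.02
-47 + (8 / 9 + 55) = 80 / 9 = 8.89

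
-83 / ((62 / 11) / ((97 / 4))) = -88561 / 248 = -357.10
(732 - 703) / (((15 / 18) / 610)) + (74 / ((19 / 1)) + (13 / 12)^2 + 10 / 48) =58094245 / 2736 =21233.28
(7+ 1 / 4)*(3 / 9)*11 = 319 / 12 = 26.58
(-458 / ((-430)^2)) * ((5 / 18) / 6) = -229 / 1996920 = -0.00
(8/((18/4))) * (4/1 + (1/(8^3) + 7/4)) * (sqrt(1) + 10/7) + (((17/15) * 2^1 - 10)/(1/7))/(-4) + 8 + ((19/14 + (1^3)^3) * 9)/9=48.72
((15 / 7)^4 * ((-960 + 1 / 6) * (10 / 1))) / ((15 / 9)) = -291549375 / 2401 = -121428.31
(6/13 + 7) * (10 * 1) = 970/13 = 74.62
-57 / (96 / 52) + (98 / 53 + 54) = 10589 / 424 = 24.97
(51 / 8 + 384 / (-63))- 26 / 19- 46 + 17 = -96043 / 3192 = -30.09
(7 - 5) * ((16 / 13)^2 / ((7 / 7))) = 512 / 169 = 3.03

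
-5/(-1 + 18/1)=-5/17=-0.29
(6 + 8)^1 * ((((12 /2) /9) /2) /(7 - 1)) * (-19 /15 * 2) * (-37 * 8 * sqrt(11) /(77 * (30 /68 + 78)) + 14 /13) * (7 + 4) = -40964 /1755 + 382432 * sqrt(11) /360045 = -19.82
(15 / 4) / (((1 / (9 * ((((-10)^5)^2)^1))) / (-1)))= -337500000000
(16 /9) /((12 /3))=0.44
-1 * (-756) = 756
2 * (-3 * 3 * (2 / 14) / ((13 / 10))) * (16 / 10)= -288 / 91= -3.16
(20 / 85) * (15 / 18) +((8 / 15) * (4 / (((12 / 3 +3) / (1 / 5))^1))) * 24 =14806 / 8925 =1.66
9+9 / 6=21 / 2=10.50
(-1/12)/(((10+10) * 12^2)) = -1/34560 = -0.00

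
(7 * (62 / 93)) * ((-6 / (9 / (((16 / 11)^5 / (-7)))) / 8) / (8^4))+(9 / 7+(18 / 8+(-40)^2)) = 65079263225 / 40584852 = 1603.54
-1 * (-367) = 367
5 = 5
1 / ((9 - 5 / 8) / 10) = 80 / 67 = 1.19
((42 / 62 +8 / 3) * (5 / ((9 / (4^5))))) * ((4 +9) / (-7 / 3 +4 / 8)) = -41400320 / 3069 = -13489.84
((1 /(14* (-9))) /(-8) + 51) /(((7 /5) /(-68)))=-4369765 /1764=-2477.19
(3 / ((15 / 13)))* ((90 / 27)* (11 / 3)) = 286 / 9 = 31.78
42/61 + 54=3336/61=54.69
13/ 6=2.17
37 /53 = 0.70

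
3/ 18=0.17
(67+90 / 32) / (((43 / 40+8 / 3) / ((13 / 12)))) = 72605 / 3592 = 20.21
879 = 879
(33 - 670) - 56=-693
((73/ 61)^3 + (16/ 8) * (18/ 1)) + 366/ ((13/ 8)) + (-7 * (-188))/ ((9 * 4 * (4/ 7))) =34727433251/ 106227108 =326.92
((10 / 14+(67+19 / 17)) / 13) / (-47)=-8191 / 72709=-0.11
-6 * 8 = -48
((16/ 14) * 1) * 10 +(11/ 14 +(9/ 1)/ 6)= 96/ 7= 13.71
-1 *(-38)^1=38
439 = 439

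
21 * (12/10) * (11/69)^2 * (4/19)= 6776/50255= 0.13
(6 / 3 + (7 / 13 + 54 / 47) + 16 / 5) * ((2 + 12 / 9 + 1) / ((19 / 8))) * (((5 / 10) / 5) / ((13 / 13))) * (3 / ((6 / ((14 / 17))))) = 589148 / 1138575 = 0.52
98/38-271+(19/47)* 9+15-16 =-237344/893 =-265.78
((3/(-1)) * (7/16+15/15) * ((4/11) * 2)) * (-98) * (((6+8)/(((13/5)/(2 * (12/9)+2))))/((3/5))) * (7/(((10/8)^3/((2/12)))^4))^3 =87352199989496165282349056/132706591975875198841094970703125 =0.00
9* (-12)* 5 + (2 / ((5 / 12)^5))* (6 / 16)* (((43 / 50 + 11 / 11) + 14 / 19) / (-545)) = -437081763204 / 808984375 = -540.28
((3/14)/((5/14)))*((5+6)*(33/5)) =1089/25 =43.56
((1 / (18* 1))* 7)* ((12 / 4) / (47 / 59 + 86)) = 413 / 30726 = 0.01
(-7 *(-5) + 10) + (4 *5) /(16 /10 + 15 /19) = 12115 /227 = 53.37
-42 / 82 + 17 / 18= 319 / 738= 0.43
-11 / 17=-0.65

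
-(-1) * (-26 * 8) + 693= 485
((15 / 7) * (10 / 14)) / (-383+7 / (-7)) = -25 / 6272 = -0.00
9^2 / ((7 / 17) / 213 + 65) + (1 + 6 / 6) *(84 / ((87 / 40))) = 535739009 / 6825788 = 78.49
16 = 16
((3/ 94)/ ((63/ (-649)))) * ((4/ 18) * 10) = -6490/ 8883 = -0.73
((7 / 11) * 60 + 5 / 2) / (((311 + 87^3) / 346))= 154835 / 7246954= 0.02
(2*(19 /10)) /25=19 /125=0.15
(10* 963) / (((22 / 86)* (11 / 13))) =5383170 / 121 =44489.01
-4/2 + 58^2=3362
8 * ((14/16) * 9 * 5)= 315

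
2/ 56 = 1/ 28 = 0.04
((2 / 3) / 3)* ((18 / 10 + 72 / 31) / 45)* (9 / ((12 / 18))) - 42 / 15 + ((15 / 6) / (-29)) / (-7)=-790667 / 314650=-2.51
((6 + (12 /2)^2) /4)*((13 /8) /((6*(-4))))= -91 /128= -0.71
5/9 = 0.56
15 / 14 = 1.07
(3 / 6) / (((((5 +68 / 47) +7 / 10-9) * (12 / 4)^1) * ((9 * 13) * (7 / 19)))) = -4465 / 2140047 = -0.00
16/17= 0.94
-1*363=-363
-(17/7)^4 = -83521/2401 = -34.79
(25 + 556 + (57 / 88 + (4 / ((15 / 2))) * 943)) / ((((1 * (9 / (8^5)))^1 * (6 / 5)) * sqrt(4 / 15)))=1466006528 * sqrt(15) / 891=6372411.75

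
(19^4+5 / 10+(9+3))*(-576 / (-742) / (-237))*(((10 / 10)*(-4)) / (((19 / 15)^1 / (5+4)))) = 6756488640 / 556871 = 12132.95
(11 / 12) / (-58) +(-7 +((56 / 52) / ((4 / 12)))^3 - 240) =-326149583 / 1529112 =-213.29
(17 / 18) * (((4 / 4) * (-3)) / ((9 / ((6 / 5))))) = -17 / 45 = -0.38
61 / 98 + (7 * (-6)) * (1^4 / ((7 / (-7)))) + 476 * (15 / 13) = 754021 / 1274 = 591.85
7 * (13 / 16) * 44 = 1001 / 4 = 250.25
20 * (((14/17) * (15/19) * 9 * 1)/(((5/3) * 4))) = 17.55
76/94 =0.81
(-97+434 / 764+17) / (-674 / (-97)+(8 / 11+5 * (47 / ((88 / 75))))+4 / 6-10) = -388511772 / 971507557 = -0.40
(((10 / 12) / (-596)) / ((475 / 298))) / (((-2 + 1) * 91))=0.00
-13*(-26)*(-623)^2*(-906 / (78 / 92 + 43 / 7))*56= -2143210804373184 / 2251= -952114973066.72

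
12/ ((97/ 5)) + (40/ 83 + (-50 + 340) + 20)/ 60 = 93283/ 16102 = 5.79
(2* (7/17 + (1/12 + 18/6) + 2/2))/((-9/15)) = -4585/306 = -14.98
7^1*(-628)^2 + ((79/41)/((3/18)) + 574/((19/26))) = 2151196842/779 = 2761485.03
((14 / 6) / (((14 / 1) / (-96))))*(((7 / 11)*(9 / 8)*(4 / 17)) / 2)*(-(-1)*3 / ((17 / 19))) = -14364 / 3179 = -4.52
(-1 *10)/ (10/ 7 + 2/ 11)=-385/ 62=-6.21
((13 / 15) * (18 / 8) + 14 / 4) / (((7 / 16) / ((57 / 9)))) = 8284 / 105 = 78.90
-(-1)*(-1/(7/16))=-16/7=-2.29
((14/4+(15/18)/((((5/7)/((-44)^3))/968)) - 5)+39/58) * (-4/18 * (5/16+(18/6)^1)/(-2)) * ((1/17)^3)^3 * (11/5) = -121985439763/185708614594302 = -0.00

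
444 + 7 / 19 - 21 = 8044 / 19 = 423.37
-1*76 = -76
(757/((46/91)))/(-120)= -68887/5520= -12.48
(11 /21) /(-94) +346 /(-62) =-341843 /61194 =-5.59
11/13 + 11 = 154/13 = 11.85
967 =967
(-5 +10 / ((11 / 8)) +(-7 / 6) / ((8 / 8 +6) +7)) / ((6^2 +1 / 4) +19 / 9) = 867 / 15191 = 0.06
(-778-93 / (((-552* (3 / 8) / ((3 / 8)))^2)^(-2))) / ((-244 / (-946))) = -33476540374329.66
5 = 5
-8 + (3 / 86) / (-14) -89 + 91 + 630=751293 / 1204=624.00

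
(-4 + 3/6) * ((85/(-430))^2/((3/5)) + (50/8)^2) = -24308585/177504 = -136.95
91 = 91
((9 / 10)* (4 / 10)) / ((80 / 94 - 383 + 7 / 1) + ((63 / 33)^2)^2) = -6193143 / 6225237625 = -0.00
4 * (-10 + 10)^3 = 0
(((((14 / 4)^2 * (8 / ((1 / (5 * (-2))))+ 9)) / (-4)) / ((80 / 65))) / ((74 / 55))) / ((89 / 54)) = 67162095 / 843008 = 79.67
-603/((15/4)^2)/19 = -1072/475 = -2.26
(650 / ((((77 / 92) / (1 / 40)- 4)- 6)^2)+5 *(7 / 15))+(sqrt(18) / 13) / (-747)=20485 / 5832- sqrt(2) / 3237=3.51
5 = 5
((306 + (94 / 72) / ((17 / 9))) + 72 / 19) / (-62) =-5.01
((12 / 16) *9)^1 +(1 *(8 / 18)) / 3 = 745 / 108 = 6.90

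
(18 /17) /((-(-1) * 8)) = 9 /68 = 0.13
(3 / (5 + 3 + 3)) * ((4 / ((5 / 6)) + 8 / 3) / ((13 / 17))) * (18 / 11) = 34272 / 7865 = 4.36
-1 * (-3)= 3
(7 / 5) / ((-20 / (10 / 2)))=-7 / 20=-0.35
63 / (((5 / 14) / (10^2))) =17640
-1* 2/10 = -1/5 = -0.20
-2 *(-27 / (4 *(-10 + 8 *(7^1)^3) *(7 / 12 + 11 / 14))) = 567 / 157205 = 0.00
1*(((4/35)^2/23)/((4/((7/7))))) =4/28175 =0.00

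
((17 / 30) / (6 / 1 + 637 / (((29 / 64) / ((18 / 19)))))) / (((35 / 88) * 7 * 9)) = 206074 / 12190287375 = 0.00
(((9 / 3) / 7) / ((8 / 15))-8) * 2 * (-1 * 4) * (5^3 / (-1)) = -7196.43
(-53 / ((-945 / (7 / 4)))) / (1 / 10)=53 / 54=0.98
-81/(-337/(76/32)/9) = 13851/2696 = 5.14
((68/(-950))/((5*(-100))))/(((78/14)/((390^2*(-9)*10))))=-167076/475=-351.74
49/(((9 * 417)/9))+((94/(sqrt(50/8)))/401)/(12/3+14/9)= 0.13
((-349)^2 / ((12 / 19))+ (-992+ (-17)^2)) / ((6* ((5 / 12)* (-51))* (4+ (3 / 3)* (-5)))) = 2305783 / 1530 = 1507.05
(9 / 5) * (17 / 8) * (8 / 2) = 153 / 10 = 15.30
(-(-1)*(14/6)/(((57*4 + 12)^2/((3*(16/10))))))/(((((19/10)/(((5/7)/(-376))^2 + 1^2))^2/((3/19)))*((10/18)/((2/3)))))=47989549647601/4702256360979251200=0.00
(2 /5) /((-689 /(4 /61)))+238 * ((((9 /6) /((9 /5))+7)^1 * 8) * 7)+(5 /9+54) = 197560466603 /1891305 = 104457.22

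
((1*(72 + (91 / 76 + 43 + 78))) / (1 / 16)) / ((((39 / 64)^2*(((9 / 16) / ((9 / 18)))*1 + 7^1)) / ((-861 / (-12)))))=138799775744 / 1878435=73891.18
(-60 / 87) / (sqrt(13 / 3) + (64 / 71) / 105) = 9542400 / 6984060691- 370513500 * sqrt(39) / 6984060691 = -0.33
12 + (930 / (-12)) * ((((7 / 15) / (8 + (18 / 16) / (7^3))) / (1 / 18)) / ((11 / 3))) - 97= -25892567 / 241571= -107.18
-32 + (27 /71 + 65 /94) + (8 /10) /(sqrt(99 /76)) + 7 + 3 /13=-2056039 /86762 + 8 * sqrt(209) /165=-23.00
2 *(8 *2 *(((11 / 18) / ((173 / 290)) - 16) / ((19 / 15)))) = -3730720 / 9861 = -378.33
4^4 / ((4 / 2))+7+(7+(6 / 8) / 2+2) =144.38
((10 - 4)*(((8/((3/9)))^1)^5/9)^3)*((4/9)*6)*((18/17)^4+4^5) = 11360403918299491638615.99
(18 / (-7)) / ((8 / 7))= -9 / 4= -2.25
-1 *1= -1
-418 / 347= -1.20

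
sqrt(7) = 2.65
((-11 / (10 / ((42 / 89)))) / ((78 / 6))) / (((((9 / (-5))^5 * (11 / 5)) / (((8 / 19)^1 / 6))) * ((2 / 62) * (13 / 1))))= 2712500 / 16874964171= 0.00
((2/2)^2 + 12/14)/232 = 13/1624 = 0.01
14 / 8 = 7 / 4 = 1.75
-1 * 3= -3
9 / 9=1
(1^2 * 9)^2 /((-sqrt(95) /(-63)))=523.56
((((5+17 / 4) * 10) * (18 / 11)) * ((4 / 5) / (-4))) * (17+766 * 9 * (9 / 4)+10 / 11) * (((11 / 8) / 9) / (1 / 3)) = -37922817 / 176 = -215470.55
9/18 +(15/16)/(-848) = 6769/13568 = 0.50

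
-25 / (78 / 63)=-525 / 26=-20.19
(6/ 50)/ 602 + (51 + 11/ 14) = 389689/ 7525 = 51.79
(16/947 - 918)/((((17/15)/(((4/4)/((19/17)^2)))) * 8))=-110839575/1367468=-81.05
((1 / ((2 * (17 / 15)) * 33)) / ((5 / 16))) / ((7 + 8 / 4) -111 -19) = -8 / 22627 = -0.00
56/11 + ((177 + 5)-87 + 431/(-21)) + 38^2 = 351944/231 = 1523.57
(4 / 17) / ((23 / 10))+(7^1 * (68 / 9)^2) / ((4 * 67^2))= 17708332 / 142171119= 0.12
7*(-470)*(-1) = 3290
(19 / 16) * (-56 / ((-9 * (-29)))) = -133 / 522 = -0.25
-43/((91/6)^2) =-1548/8281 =-0.19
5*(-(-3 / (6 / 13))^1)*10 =325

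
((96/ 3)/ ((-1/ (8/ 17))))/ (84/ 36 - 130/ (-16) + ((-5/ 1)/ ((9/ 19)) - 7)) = 18432/ 8687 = 2.12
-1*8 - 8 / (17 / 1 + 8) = -208 / 25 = -8.32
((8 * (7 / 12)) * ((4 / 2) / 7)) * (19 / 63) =76 / 189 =0.40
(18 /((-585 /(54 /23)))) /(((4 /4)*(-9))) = 12 /1495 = 0.01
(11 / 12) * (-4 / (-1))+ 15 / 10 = 31 / 6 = 5.17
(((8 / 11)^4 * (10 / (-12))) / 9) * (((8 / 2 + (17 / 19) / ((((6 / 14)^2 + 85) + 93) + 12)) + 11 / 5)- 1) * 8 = -25164464128 / 23331150909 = -1.08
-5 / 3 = -1.67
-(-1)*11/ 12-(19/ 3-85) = 79.58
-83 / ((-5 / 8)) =664 / 5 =132.80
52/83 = 0.63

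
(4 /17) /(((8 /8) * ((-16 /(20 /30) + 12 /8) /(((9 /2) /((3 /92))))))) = -368 /255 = -1.44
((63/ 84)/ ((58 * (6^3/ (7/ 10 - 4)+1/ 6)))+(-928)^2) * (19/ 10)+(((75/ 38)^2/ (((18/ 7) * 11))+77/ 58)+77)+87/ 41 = 332911791673723617/ 203450253710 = 1636330.19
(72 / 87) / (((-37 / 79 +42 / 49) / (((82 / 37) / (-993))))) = -362768 / 76360045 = -0.00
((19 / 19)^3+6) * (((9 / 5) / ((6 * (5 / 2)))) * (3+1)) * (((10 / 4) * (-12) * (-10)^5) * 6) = 60480000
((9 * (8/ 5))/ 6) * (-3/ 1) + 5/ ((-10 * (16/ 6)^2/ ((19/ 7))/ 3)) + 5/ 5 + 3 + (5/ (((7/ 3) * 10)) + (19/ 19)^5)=-11461/ 4480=-2.56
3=3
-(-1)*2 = 2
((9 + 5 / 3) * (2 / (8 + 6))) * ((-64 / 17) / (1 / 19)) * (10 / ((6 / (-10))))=1816.62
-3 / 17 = -0.18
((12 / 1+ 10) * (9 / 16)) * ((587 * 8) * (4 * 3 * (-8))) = -5578848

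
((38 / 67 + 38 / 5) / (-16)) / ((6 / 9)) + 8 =4847 / 670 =7.23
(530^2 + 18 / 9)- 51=280851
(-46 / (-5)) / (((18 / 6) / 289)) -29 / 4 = 52741 / 60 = 879.02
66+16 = 82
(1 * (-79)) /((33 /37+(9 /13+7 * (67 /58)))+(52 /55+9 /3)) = -121216810 /20892041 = -5.80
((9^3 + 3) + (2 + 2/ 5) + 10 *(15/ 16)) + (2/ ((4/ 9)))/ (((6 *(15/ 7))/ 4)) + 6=30047/ 40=751.18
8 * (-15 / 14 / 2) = -30 / 7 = -4.29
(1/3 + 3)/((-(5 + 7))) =-5/18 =-0.28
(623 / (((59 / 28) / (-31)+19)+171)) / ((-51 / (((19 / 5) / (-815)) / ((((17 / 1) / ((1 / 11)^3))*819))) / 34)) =2935576 / 5335555431910275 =0.00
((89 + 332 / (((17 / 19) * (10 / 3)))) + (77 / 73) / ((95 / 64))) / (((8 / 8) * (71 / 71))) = 201.03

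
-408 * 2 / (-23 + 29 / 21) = 8568 / 227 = 37.74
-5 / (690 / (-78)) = 13 / 23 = 0.57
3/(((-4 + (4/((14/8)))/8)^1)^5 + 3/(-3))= -16807/3966061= -0.00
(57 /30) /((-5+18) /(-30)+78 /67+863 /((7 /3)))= 26733 /5214173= 0.01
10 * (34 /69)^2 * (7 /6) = 40460 /14283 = 2.83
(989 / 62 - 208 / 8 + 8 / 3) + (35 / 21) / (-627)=-861181 / 116622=-7.38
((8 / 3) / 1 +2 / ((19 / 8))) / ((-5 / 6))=-80 / 19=-4.21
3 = 3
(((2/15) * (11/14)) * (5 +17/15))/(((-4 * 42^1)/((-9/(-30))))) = -253/220500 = -0.00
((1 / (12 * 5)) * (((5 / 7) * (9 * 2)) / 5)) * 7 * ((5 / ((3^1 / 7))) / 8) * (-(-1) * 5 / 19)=35 / 304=0.12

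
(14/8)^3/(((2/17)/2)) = 5831/64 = 91.11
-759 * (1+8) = -6831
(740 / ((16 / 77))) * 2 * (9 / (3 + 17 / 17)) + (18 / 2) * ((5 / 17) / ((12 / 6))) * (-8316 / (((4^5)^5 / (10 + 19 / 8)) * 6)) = 2453881958464893281325 / 153122387330596864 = 16025.62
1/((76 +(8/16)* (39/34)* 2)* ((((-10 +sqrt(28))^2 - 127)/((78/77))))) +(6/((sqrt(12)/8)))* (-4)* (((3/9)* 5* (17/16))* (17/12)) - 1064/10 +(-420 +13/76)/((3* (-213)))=-1445* sqrt(3)/18 - 19359006004243039/183076019155260 - 35360* sqrt(7)/753957743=-244.79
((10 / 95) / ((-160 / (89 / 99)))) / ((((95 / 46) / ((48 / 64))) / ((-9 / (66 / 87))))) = 178089 / 69889600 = 0.00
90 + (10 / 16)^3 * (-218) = 9415 / 256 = 36.78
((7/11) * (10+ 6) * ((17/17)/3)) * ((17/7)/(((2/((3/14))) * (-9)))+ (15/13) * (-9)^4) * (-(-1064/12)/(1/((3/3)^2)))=799627768/351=2278141.79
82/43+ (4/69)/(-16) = 22589/11868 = 1.90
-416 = -416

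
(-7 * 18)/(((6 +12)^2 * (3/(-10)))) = 1.30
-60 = -60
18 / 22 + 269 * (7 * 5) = 103574 / 11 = 9415.82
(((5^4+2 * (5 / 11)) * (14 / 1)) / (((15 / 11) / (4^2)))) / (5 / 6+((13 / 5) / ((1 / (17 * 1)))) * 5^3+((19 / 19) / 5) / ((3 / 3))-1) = 3084480 / 165751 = 18.61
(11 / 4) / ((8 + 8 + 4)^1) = 11 / 80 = 0.14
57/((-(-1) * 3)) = 19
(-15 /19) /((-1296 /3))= 5 /2736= 0.00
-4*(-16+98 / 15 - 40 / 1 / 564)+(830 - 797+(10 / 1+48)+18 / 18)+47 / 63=1937921 / 14805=130.90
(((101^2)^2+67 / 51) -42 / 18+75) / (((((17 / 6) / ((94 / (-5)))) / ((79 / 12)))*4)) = -4926300930928 / 4335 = -1136401598.83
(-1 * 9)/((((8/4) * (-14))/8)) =18/7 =2.57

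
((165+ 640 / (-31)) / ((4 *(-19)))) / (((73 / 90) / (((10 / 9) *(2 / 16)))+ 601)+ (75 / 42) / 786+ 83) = -307768125 / 111777833701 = -0.00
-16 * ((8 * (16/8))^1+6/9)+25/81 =-266.36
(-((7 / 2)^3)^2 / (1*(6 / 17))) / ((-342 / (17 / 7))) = 4857223 / 131328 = 36.99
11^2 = 121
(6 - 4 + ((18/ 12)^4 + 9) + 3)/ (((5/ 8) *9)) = 61/ 18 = 3.39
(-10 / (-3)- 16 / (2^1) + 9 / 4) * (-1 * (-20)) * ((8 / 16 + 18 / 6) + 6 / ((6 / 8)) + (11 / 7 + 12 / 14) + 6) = -13485 / 14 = -963.21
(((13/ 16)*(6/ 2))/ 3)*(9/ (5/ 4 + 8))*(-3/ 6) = -117/ 296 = -0.40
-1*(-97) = 97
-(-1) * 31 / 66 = 0.47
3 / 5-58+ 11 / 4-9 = -1273 / 20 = -63.65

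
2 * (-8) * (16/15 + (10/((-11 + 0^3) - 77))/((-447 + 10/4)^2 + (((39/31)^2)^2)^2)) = -17.07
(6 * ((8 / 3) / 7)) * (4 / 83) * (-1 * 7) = -0.77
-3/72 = -1/24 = -0.04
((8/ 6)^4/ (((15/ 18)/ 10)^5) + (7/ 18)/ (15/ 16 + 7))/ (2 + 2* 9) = 224722958/ 5715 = 39321.60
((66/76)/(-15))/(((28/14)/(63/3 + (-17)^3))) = 13453/95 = 141.61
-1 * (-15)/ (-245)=-0.06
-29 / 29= -1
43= 43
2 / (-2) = -1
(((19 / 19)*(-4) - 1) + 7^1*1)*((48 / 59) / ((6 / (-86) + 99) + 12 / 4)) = 1376 / 86199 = 0.02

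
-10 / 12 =-5 / 6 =-0.83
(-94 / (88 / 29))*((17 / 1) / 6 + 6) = -72239 / 264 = -273.63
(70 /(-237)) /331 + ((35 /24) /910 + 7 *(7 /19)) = 266584005 /103340848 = 2.58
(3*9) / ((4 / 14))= 189 / 2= 94.50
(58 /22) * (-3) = -87 /11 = -7.91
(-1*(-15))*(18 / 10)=27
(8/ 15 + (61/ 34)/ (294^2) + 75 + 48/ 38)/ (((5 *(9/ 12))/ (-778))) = -8340426889399/ 523478025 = -15932.72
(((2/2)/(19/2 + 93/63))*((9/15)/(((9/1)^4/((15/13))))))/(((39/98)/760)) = 1042720/56795661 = 0.02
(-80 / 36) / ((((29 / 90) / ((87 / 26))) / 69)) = -20700 / 13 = -1592.31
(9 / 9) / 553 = 1 / 553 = 0.00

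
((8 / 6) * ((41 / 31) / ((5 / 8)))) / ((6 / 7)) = 4592 / 1395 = 3.29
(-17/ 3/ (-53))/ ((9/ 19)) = 323/ 1431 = 0.23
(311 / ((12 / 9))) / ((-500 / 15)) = -7.00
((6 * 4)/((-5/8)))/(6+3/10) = -128/21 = -6.10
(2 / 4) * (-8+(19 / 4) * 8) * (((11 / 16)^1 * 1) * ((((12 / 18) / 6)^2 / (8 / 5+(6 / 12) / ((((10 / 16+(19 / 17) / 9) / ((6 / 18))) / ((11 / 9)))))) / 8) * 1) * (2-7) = -1260875 / 29661696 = -0.04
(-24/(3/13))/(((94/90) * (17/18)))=-84240/799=-105.43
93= 93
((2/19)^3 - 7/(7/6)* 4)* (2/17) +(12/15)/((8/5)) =-541829/233206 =-2.32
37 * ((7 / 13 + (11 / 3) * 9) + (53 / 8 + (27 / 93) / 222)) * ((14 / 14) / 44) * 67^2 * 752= 1010856475025 / 8866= 114014941.92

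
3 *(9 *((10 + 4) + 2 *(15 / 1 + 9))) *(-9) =-15066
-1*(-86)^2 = -7396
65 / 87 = 0.75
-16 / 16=-1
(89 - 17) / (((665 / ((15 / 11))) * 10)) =0.01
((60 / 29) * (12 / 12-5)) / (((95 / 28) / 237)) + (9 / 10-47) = -3439291 / 5510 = -624.19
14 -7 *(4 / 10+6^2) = -1204 / 5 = -240.80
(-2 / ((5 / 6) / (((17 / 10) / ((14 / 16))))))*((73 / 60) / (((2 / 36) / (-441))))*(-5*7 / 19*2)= -78808464 / 475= -165912.56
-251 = -251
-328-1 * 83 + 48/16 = -408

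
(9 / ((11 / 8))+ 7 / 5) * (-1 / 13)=-437 / 715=-0.61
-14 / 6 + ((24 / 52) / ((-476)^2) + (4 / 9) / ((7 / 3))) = -3155877 / 1472744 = -2.14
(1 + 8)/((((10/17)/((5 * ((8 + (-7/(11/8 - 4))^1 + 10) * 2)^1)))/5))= 15810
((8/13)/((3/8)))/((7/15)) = 320/91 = 3.52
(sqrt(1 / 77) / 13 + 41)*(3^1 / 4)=3*sqrt(77) / 4004 + 123 / 4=30.76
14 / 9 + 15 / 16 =359 / 144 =2.49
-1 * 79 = -79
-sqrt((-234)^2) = -234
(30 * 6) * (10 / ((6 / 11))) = 3300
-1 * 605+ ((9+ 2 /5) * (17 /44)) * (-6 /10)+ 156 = -451.18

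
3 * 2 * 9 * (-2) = -108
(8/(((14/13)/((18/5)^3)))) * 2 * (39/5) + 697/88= 2084653471/385000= 5414.68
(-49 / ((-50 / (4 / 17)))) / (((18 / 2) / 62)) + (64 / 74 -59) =-8002763 / 141525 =-56.55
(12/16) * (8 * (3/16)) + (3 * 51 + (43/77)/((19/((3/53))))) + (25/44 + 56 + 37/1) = 153648085/620312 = 247.69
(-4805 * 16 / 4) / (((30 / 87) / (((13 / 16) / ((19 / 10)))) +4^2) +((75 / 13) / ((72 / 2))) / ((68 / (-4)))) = -1478171760 / 1291819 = -1144.26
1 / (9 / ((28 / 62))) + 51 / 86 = 15433 / 23994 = 0.64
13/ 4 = 3.25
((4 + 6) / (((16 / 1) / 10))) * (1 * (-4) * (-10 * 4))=1000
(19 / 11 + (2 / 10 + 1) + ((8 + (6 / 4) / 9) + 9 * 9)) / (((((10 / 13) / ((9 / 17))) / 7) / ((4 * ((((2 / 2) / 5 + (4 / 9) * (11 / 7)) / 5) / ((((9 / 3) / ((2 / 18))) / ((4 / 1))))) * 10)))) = 894467912 / 1893375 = 472.42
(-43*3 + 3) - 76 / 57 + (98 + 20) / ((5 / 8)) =922 / 15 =61.47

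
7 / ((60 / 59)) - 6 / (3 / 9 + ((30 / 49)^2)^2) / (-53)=185601984169 / 26059467180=7.12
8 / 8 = 1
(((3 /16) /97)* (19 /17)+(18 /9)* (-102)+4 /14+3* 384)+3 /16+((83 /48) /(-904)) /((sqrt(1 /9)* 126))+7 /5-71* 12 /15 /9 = 14178199448081 /15026215680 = 943.56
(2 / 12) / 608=1 / 3648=0.00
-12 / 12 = -1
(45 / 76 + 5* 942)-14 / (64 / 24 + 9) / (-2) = 1790253 / 380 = 4711.19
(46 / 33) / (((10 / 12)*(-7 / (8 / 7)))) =-736 / 2695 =-0.27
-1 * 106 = -106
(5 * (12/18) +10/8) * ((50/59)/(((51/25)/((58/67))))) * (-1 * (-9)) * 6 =5981250/67201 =89.01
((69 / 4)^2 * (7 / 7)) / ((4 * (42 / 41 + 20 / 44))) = 93357 / 1856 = 50.30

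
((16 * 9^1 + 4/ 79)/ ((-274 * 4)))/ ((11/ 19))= -54055/ 238106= -0.23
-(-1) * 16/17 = 16/17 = 0.94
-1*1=-1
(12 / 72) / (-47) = -1 / 282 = -0.00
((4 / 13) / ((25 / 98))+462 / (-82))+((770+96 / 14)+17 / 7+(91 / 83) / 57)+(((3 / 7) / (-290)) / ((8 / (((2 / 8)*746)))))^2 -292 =256909250608681003 / 532037438499840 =482.88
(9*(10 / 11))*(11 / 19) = 90 / 19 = 4.74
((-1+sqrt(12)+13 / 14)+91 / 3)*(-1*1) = -33.73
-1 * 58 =-58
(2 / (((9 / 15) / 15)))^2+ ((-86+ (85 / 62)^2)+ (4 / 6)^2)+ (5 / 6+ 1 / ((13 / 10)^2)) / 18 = 10596031790 / 4385043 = 2416.40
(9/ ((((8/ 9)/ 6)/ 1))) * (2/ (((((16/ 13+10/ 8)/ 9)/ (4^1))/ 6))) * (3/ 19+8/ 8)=10007712/ 817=12249.34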